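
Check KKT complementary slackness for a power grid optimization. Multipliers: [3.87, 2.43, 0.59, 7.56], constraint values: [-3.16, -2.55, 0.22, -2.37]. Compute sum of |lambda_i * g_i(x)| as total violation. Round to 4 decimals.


KKT complementary slackness check:
lambda_1 * g_1 = 3.87 * -3.16 = -12.2292
lambda_2 * g_2 = 2.43 * -2.55 = -6.1965
lambda_3 * g_3 = 0.59 * 0.22 = 0.1298
lambda_4 * g_4 = 7.56 * -2.37 = -17.9172
Total violation = 12.2292 + 6.1965 + 0.1298 + 17.9172 = 36.4727


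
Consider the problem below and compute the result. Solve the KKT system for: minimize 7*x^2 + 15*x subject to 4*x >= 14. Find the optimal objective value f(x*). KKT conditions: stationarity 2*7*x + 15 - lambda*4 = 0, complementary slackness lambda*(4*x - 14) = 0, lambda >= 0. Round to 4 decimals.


Step 1: Try lambda = 0 (constraint inactive).
x_unc = -15/(2*7) = -1.0714
Check: 4*-1.0714 = -4.2856 < 14 -- violated!
Step 2: Constraint must be active: 4*x = 14
x* = 14/4 = 3.5
lambda = (2*7*3.5 + 15)/4 = 16.0
Step 3: Compute optimal value.
f(x*) = 7*3.5^2 + 15*3.5 = 138.25


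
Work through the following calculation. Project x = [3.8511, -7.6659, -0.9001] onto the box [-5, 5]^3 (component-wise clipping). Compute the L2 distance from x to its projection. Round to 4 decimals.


Project each component onto [-5, 5].
clip(3.8511) = 3.8511, clip(-7.6659) = -5.0, clip(-0.9001) = -0.9001
Projection = [3.8511, -5.0, -0.9001]
Squared diffs: [0.0, 7.107, 0.0]
Distance = sqrt(7.107) = 2.6659


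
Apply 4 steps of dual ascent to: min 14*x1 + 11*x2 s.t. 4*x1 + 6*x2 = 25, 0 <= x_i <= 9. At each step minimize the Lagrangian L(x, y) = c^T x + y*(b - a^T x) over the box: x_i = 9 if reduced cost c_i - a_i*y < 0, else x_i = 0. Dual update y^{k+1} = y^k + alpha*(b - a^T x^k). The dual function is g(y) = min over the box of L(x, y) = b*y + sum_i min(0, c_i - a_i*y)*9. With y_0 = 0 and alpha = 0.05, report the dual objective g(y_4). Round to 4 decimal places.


Dual ascent for LP: min 14*x1 + 11*x2, 4*x1 + 6*x2 = 25, 0 <= x_i <= 9
Step 1: y^k = 0.0, reduced costs: (14.0, 11.0)
  x^k = (0.0, 0.0), subgradient = b - a^T x = 25.0
  y^{k+1} = 0.0 + 0.05*25.0 = 1.25
Step 2: y^k = 1.25, reduced costs: (9.0, 3.5)
  x^k = (0.0, 0.0), subgradient = b - a^T x = 25.0
  y^{k+1} = 1.25 + 0.05*25.0 = 2.5
Step 3: y^k = 2.5, reduced costs: (4.0, -4.0)
  x^k = (0.0, 9.0), subgradient = b - a^T x = -29.0
  y^{k+1} = 2.5 + 0.05*-29.0 = 1.05
Step 4: y^k = 1.05, reduced costs: (9.8, 4.7)
  x^k = (0.0, 0.0), subgradient = b - a^T x = 25.0
  y^{k+1} = 1.05 + 0.05*25.0 = 2.3
Dual objective at y_4 = 2.3: reduced costs (4.8, -2.8), box minimizer x = (0.0, 9.0)
g(y_4) = b*y + (c1 - a1*y)*x1 + (c2 - a2*y)*x2 = 25*2.3 + 4.8*0.0 + (-2.8)*9.0 = 57.5 + 0.0 - 25.2 = 32.3


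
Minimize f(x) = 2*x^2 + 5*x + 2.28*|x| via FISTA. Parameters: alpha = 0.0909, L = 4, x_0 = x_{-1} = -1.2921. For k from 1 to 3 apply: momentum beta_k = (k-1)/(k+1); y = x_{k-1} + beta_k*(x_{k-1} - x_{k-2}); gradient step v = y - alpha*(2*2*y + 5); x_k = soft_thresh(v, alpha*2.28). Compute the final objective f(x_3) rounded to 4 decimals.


FISTA on f(x) = 2*x^2 + 5*x + 2.28*|x|
L = 4, alpha = 0.0909
Iteration 1: beta = 0.0, y = -1.2921 + 0.0*(-1.2921 + 1.2921) = -1.2921
  grad(y) = -0.1684, v = y - alpha*grad = -1.2768
  prox(v) = soft_thresh(-1.2768, 0.2073) = -1.0695
Iteration 2: beta = 0.3333, y = -1.0695 + 0.3333*(-1.0695 + 1.2921) = -0.9954
  grad(y) = 1.0186, v = y - alpha*grad = -1.0879
  prox(v) = soft_thresh(-1.0879, 0.2073) = -0.8807
Iteration 3: beta = 0.5, y = -0.8807 + 0.5*(-0.8807 + 1.0695) = -0.7863
  grad(y) = 1.8549, v = y - alpha*grad = -0.9549
  prox(v) = soft_thresh(-0.9549, 0.2073) = -0.7476
f(x_3) = 2*(-0.7476)^2 + 5*(-0.7476) + 2.28*|-0.7476| = -0.9157


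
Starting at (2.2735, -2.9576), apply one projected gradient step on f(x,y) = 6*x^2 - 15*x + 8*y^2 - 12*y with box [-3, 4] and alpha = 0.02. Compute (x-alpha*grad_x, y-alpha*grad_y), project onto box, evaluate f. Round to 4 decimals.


Step 1: Compute gradient at (2.2735, -2.9576).
grad_x = 2*6*2.2735 - 15 = 12.282
grad_y = 2*8*-2.9576 - 12 = -59.3216
Step 2: Gradient step.
x_raw = 2.2735 - 0.02*12.282 = 2.0279
y_raw = -2.9576 - 0.02*-59.3216 = -1.7712
Step 3: Project onto [-3, 4].
x_proj = clip(2.0279) = 2.0279
y_proj = clip(-1.7712) = -1.7712
Step 4: Evaluate f.
f(2.0279, -1.7712) = 40.6057


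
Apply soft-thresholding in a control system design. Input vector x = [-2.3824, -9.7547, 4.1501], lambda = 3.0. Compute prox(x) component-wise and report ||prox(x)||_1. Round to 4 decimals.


Soft-thresholding with lambda = 3.0:
prox(-2.3824) = sign(-2.3824)*max(|-2.3824| - 3.0, 0) = 0.0
prox(-9.7547) = sign(-9.7547)*max(|-9.7547| - 3.0, 0) = -6.7547
prox(4.1501) = sign(4.1501)*max(|4.1501| - 3.0, 0) = 1.1501
prox(x) = [0.0, -6.7547, 1.1501]
||prox(x)||_1 = 0.0 + 6.7547 + 1.1501 = 7.9048


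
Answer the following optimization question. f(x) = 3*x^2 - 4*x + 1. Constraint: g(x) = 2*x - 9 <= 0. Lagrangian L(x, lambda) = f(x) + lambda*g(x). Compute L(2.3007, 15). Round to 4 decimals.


Step 1: Evaluate f(x).
f(2.3007) = 3*2.3007^2 - 4*2.3007 + 1 = 7.6769
Step 2: Evaluate g(x).
g(2.3007) = 2*2.3007 - 9 = -4.3986
Step 3: Compute Lagrangian.
L = 7.6769 + 15*-4.3986 = -58.3021


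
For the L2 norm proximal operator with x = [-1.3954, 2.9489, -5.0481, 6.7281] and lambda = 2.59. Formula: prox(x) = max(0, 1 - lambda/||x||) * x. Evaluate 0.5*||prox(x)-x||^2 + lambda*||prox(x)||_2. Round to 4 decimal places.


Step 1: Compute ||x||.
||x|| = 9.0219
Step 2: Compute scaling factor.
scale = max(0, 1 - 2.59/9.0219) = 0.7129
Step 3: prox(x) = [-0.9948, 2.1023, -3.5989, 4.7966]
||prox(x)|| = 6.4319
Step 4: Proximal objective.
0.5*||prox-x||^2 = 3.3541
lambda*||prox|| = 16.6586
Total = 20.0125


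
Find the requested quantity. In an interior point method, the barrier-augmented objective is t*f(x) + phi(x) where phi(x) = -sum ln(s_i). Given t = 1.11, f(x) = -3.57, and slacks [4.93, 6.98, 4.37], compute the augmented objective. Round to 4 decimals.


Step 1: Compute log-barrier.
ln values: [1.5953, 1.943, 1.4748]
phi = -(1.5953 + 1.943 + 1.4748) = -5.0132
Step 2: Compute augmented objective.
t*f(x) = 1.11*-3.57 = -3.9627
Total = -3.9627 - 5.0132 = -8.9759


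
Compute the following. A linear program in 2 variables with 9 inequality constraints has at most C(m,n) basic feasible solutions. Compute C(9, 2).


Each vertex corresponds to some choice of n active constraints out of m, so the number of vertices is at most C(m, n) = m! / (n!(m-n)!).
m = 9, n = 2
Numerator: 9 * 8
Denominator: 2! = 2
C(9, 2) = 36


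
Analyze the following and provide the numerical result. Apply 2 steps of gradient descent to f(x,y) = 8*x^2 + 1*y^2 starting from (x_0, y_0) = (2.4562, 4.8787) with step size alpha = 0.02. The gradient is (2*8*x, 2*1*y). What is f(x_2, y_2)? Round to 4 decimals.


Gradient descent on f(x,y) = 8*x^2 + 1*y^2.
Starting point: (2.4562, 4.8787), alpha = 0.02
Step 1: grad_x = 2*8*2.4562 = 39.2992, grad_y = 2*1*4.8787 = 9.7574
  x_1 = 2.4562 - 0.02*39.2992 = 1.6702
  y_1 = 4.8787 - 0.02*9.7574 = 4.6836
Step 2: grad_x = 2*8*1.6702 = 26.7235, grad_y = 2*1*4.6836 = 9.3671
  x_2 = 1.6702 - 0.02*26.7235 = 1.1357
  y_2 = 4.6836 - 0.02*9.3671 = 4.4962
f(1.1357, 4.4962) = 8*1.1357^2 + 1*4.4962^2 = 30.5353


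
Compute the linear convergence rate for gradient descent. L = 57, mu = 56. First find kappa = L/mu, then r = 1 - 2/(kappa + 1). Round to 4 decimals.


Step 1: Compute the condition number.
kappa = L/mu = 57/56 = 1.0179
Step 2: Compute the convergence rate.
r = 1 - 2/(kappa + 1) = 1 - 2*mu/(L + mu) = (L - mu)/(L + mu) = 1/113 = 0.0088


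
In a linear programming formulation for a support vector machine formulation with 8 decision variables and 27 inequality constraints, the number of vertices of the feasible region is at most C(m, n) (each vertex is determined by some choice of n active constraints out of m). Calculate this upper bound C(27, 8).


Each vertex corresponds to some choice of n active constraints out of m, so the number of vertices is at most C(m, n) = m! / (n!(m-n)!).
m = 27, n = 8
Numerator: 27 * 26 * 25 * 24 * 23 * 22 * 21 * 20
Denominator: 8! = 40320
C(27, 8) = 2220075


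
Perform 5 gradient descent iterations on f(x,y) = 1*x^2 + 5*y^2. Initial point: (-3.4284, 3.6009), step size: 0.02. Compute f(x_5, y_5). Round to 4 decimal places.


Gradient descent on f(x,y) = 1*x^2 + 5*y^2.
Starting point: (-3.4284, 3.6009), alpha = 0.02
Step 1: grad_x = 2*1*-3.4284 = -6.8568, grad_y = 2*5*3.6009 = 36.009
  x_1 = -3.4284 - 0.02*-6.8568 = -3.2913
  y_1 = 3.6009 - 0.02*36.009 = 2.8807
Step 2: grad_x = 2*1*-3.2913 = -6.5825, grad_y = 2*5*2.8807 = 28.8072
  x_2 = -3.2913 - 0.02*-6.5825 = -3.1596
  y_2 = 2.8807 - 0.02*28.8072 = 2.3046
Step 3: grad_x = 2*1*-3.1596 = -6.3192, grad_y = 2*5*2.3046 = 23.0458
  x_3 = -3.1596 - 0.02*-6.3192 = -3.0332
  y_3 = 2.3046 - 0.02*23.0458 = 1.8437
Step 4: grad_x = 2*1*-3.0332 = -6.0665, grad_y = 2*5*1.8437 = 18.4366
  x_4 = -3.0332 - 0.02*-6.0665 = -2.9119
  y_4 = 1.8437 - 0.02*18.4366 = 1.4749
Step 5: grad_x = 2*1*-2.9119 = -5.8238, grad_y = 2*5*1.4749 = 14.7493
  x_5 = -2.9119 - 0.02*-5.8238 = -2.7954
  y_5 = 1.4749 - 0.02*14.7493 = 1.1799
f(-2.7954, 1.1799) = 1*(-2.7954)^2 + 5*1.1799^2 = 14.7757


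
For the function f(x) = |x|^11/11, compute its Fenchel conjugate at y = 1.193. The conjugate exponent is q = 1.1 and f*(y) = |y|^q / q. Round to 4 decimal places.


The conjugate exponent q satisfies 1/p + 1/q = 1.
p = 11, so q = 11/(11 - 1) = 1.1
|y|^q = 1.193^1.1 = 1.2142
f*(1.193) = 1.2142 / 1.1 = 1.1039


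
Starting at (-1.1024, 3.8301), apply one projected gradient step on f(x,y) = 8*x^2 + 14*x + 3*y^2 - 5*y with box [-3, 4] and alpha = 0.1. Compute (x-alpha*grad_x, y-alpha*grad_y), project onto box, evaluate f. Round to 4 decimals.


Step 1: Compute gradient at (-1.1024, 3.8301).
grad_x = 2*8*-1.1024 + 14 = -3.6384
grad_y = 2*3*3.8301 - 5 = 17.9806
Step 2: Gradient step.
x_raw = -1.1024 - 0.1*-3.6384 = -0.7386
y_raw = 3.8301 - 0.1*17.9806 = 2.032
Step 3: Project onto [-3, 4].
x_proj = clip(-0.7386) = -0.7386
y_proj = clip(2.032) = 2.032
Step 4: Evaluate f.
f(-0.7386, 2.032) = -3.7487


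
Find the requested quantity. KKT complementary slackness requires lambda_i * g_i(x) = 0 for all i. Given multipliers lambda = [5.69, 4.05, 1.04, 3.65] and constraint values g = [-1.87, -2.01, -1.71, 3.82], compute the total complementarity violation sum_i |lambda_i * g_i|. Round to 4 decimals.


KKT complementary slackness check:
lambda_1 * g_1 = 5.69 * -1.87 = -10.6403
lambda_2 * g_2 = 4.05 * -2.01 = -8.1405
lambda_3 * g_3 = 1.04 * -1.71 = -1.7784
lambda_4 * g_4 = 3.65 * 3.82 = 13.943
Total violation = 10.6403 + 8.1405 + 1.7784 + 13.943 = 34.5022


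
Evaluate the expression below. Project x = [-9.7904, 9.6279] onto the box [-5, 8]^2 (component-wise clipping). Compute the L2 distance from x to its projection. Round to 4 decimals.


Project each component onto [-5, 8].
clip(-9.7904) = -5.0, clip(9.6279) = 8.0
Projection = [-5.0, 8.0]
Squared diffs: [22.9479, 2.6501]
Distance = sqrt(25.598) = 5.0594


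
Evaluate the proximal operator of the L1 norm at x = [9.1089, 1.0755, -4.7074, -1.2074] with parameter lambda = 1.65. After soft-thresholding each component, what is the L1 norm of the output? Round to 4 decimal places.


Soft-thresholding with lambda = 1.65:
prox(9.1089) = sign(9.1089)*max(|9.1089| - 1.65, 0) = 7.4589
prox(1.0755) = sign(1.0755)*max(|1.0755| - 1.65, 0) = 0.0
prox(-4.7074) = sign(-4.7074)*max(|-4.7074| - 1.65, 0) = -3.0574
prox(-1.2074) = sign(-1.2074)*max(|-1.2074| - 1.65, 0) = 0.0
prox(x) = [7.4589, 0.0, -3.0574, 0.0]
||prox(x)||_1 = 7.4589 + 0.0 + 3.0574 + 0.0 = 10.5163


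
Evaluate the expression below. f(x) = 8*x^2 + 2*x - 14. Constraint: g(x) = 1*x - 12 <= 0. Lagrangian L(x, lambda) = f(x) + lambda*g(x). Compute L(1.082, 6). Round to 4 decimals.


Step 1: Evaluate f(x).
f(1.082) = 8*1.082^2 + 2*1.082 - 14 = -2.4702
Step 2: Evaluate g(x).
g(1.082) = 1*1.082 - 12 = -10.918
Step 3: Compute Lagrangian.
L = -2.4702 + 6*-10.918 = -67.9782


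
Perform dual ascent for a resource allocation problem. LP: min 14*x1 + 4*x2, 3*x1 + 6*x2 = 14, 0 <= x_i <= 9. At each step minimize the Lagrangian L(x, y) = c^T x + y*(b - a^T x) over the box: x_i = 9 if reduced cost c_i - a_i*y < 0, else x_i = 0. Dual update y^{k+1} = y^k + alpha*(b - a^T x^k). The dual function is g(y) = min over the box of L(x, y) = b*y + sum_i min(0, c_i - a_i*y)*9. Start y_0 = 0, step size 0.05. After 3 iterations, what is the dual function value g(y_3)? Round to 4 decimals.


Dual ascent for LP: min 14*x1 + 4*x2, 3*x1 + 6*x2 = 14, 0 <= x_i <= 9
Step 1: y^k = 0.0, reduced costs: (14.0, 4.0)
  x^k = (0.0, 0.0), subgradient = b - a^T x = 14.0
  y^{k+1} = 0.0 + 0.05*14.0 = 0.7
Step 2: y^k = 0.7, reduced costs: (11.9, -0.2)
  x^k = (0.0, 9.0), subgradient = b - a^T x = -40.0
  y^{k+1} = 0.7 + 0.05*-40.0 = -1.3
Step 3: y^k = -1.3, reduced costs: (17.9, 11.8)
  x^k = (0.0, 0.0), subgradient = b - a^T x = 14.0
  y^{k+1} = -1.3 + 0.05*14.0 = -0.6
Dual objective at y_3 = -0.6: reduced costs (15.8, 7.6), box minimizer x = (0.0, 0.0)
g(y_3) = b*y + (c1 - a1*y)*x1 + (c2 - a2*y)*x2 = 14*(-0.6) + 15.8*0.0 + 7.6*0.0 = -8.4 + 0.0 + 0.0 = -8.4


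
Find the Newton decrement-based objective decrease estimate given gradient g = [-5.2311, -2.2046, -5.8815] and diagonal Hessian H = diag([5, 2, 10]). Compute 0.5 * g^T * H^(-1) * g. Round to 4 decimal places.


Step 1: H is diagonal, so H^(-1) * g = [-1.0462, -1.1023, -0.5882].
Step 2: g^T H^(-1) g = sum_i g_i^2 / H_ii
  = (-5.2311)^2/5 + (-2.2046)^2/2 + (-5.8815)^2/10
  = 5.4729 + 2.4301 + 3.4592 = 11.3622
Step 3: Objective decrease = 0.5 * g^T H^(-1) g = 5.6811


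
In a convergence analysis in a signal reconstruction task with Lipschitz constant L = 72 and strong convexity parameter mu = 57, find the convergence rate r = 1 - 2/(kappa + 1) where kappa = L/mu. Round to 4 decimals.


Step 1: Compute the condition number.
kappa = L/mu = 72/57 = 1.2632
Step 2: Compute the convergence rate.
r = 1 - 2/(kappa + 1) = 1 - 2*mu/(L + mu) = (L - mu)/(L + mu) = 15/129 = 0.1163


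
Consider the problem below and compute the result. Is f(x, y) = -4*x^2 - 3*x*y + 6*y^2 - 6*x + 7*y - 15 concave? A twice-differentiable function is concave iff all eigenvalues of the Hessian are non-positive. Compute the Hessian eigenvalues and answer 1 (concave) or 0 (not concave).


The Hessian of f(x,y) = -4*x^2 - 3*x*y + 6*y^2 - 6*x + 7*y - 15 is:
H = [[-8, -3], [-3, 12]]
Trace = -8 + 12 = 4
Determinant = -8*12 - (-3)^2 = -105
Discriminant = (4)^2 - 4*-105 = 436.0
Eigenvalues: lambda_1 = -8.4403, lambda_2 = 12.4403
The function is not concave.

0


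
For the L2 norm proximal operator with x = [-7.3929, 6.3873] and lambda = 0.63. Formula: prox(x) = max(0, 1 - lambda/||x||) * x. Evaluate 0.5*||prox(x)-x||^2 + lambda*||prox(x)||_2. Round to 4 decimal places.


Step 1: Compute ||x||.
||x|| = 9.77
Step 2: Compute scaling factor.
scale = max(0, 1 - 0.63/9.77) = 0.9355
Step 3: prox(x) = [-6.9162, 5.9754]
||prox(x)|| = 9.14
Step 4: Proximal objective.
0.5*||prox-x||^2 = 0.1985
lambda*||prox|| = 5.7582
Total = 5.9566


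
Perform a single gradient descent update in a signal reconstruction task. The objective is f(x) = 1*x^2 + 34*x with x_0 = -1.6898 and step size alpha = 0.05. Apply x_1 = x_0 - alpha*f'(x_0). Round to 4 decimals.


We compute the gradient at x_0 and apply the update.
f'(x) = 2*x + 34
f'(-1.6898) = 2*-1.6898 + 34 = 30.6204
x_1 = -1.6898 - 0.05*30.6204 = -3.2208


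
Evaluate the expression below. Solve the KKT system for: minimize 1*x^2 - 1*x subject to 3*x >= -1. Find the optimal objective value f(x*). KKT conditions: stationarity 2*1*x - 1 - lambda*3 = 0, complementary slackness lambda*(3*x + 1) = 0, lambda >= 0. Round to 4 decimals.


Step 1: Try lambda = 0 (constraint inactive).
Stationarity: 2*1*x - 1 = 0
x* = 1/(2*1) = 0.5
Check constraint: 3*0.5 = 1.5 >= -1 -- satisfied.
Step 2: Compute optimal value.
f(x*) = 1*0.5^2 - 1*0.5 = -0.25


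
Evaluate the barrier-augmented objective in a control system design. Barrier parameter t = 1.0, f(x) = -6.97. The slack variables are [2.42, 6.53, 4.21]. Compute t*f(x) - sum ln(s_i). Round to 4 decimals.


Step 1: Compute log-barrier.
ln values: [0.8838, 1.8764, 1.4375]
phi = -(0.8838 + 1.8764 + 1.4375) = -4.1976
Step 2: Compute augmented objective.
t*f(x) = 1.0*-6.97 = -6.97
Total = -6.97 - 4.1976 = -11.1676


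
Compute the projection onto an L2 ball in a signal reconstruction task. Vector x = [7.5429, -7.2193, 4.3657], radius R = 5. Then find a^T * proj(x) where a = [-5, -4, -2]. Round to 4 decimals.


Step 1: Compute ||x|| (intermediates to 6 decimals).
||x|| = sqrt(7.5429^2 + (-7.2193)^2 + 4.3657^2) = 11.316933
Step 2: Project.
Since ||x|| > R, scale = R/||x|| = 5/11.316933 = 0.441816, proj(x) = scale * x
proj(x) = [3.332574, -3.189602, 1.928836]
Step 3: Dot product.
a^T * proj(x) = -5*3.332574 - 4*(-3.189602) - 2*1.928836 = -7.7621


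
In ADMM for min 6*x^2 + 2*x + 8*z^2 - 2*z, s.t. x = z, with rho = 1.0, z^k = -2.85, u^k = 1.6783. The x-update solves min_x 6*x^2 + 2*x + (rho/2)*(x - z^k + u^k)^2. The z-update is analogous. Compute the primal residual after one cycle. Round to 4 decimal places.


ADMM iteration with rho = 1.0, z^k = -2.85, u^k = 1.6783
Step 1: x-update.
Minimize 6*x^2 + 2*x + (1.0/2)*(x + 2.85 + 1.6783)^2
FOC: (2*6 + 1.0)*x = -2 + 1.0*(-2.85 - 1.6783)
x^{k+1} = -0.5022
Step 2: z-update.
Minimize 8*z^2 - 2*z + (1.0/2)*(-0.5022 - z + 1.6783)^2
FOC: (2*8 + 1.0)*z = 2 + 1.0*(-0.5022 + 1.6783)
z^{k+1} = 0.1868
Step 3: u-update.
u^{k+1} = 1.6783 - 0.5022 - 0.1868 = 0.9893
Step 4: Primal residual = |-0.5022 - 0.1868| = 0.689


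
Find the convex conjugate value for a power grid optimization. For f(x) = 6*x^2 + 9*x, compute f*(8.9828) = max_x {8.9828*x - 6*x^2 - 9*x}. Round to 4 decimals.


f*(y) = sup_x {y*x - a*x^2 - b*x} = sup_x {(y-b)*x - a*x^2}
FOC: (y - b) - 2a*x = 0 => x* = (y - b)/(2a)
x* = (8.9828 - 9)/(2*6) = -0.0014
f*(8.9828) = (y-b)^2/(4a) = (8.9828 - 9)^2/(4*6)
= 0.0003/24 = 0.0


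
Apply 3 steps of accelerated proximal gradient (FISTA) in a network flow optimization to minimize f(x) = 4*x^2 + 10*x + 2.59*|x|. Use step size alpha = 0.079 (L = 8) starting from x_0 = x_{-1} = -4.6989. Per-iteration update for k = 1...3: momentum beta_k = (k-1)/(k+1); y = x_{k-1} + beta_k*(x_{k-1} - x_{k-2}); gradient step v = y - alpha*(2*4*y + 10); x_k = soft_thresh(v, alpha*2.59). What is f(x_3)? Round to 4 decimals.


FISTA on f(x) = 4*x^2 + 10*x + 2.59*|x|
L = 8, alpha = 0.079
Iteration 1: beta = 0.0, y = -4.6989 + 0.0*(-4.6989 + 4.6989) = -4.6989
  grad(y) = -27.5912, v = y - alpha*grad = -2.5192
  prox(v) = soft_thresh(-2.5192, 0.2046) = -2.3146
Iteration 2: beta = 0.3333, y = -2.3146 + 0.3333*(-2.3146 + 4.6989) = -1.5198
  grad(y) = -2.1585, v = y - alpha*grad = -1.3493
  prox(v) = soft_thresh(-1.3493, 0.2046) = -1.1447
Iteration 3: beta = 0.5, y = -1.1447 + 0.5*(-1.1447 + 2.3146) = -0.5597
  grad(y) = 5.5222, v = y - alpha*grad = -0.996
  prox(v) = soft_thresh(-0.996, 0.2046) = -0.7914
f(x_3) = 4*(-0.7914)^2 + 10*(-0.7914) + 2.59*|-0.7914| = -3.359


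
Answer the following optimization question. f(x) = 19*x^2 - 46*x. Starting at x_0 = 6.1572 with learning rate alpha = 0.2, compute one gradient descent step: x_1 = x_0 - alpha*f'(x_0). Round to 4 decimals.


We compute the gradient at x_0 and apply the update.
f'(x) = 38*x - 46
f'(6.1572) = 38*6.1572 - 46 = 187.9736
x_1 = 6.1572 - 0.2*187.9736 = -31.4375


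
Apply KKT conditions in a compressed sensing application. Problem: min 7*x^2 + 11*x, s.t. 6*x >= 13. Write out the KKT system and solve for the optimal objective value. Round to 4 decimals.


Step 1: Try lambda = 0 (constraint inactive).
x_unc = -11/(2*7) = -0.7857
Check: 6*-0.7857 = -4.7142 < 13 -- violated!
Step 2: Constraint must be active: 6*x = 13
x* = 13/6 = 2.1667 (rounded; the exact value 13/6 is used below)
lambda = (2*7*(13/6) + 11)/6 = 6.8889
Step 3: Compute optimal value.
f(x*) = 7*(13/6)^2 + 11*(13/6) = 56.6944


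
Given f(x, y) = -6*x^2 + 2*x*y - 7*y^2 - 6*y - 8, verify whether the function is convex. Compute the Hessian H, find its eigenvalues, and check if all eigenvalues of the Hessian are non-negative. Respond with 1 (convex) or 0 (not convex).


The Hessian of f(x,y) = -6*x^2 + 2*x*y - 7*y^2 - 6*y - 8 is:
H = [[-12, 2], [2, -14]]
Trace = -12 - 14 = -26
Determinant = -12*-14 - (2)^2 = 164
Discriminant = (-26)^2 - 4*164 = 20.0
Eigenvalues: lambda_1 = -15.2361, lambda_2 = -10.7639
The function is not convex.

0


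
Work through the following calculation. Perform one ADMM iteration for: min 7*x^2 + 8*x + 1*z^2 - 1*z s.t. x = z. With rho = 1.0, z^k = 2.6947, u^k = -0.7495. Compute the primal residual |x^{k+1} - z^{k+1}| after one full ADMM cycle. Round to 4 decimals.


ADMM iteration with rho = 1.0, z^k = 2.6947, u^k = -0.7495
Step 1: x-update.
Minimize 7*x^2 + 8*x + (1.0/2)*(x - 2.6947 - 0.7495)^2
FOC: (2*7 + 1.0)*x = -8 + 1.0*(2.6947 + 0.7495)
x^{k+1} = -0.3037
Step 2: z-update.
Minimize 1*z^2 - 1*z + (1.0/2)*(-0.3037 - z - 0.7495)^2
FOC: (2*1 + 1.0)*z = 1 + 1.0*(-0.3037 - 0.7495)
z^{k+1} = -0.0177
Step 3: u-update.
u^{k+1} = -0.7495 - 0.3037 + 0.0177 = -1.0355
Step 4: Primal residual = |-0.3037 + 0.0177| = 0.286


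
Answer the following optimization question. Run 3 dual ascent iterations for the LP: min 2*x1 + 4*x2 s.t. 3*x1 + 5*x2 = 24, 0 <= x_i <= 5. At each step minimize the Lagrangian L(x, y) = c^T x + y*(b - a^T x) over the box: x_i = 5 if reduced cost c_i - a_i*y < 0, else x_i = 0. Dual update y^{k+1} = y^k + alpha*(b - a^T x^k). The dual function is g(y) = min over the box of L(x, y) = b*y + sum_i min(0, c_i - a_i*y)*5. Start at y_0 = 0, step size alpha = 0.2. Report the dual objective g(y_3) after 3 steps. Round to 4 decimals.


Dual ascent for LP: min 2*x1 + 4*x2, 3*x1 + 5*x2 = 24, 0 <= x_i <= 5
Step 1: y^k = 0.0, reduced costs: (2.0, 4.0)
  x^k = (0.0, 0.0), subgradient = b - a^T x = 24.0
  y^{k+1} = 0.0 + 0.2*24.0 = 4.8
Step 2: y^k = 4.8, reduced costs: (-12.4, -20.0)
  x^k = (5.0, 5.0), subgradient = b - a^T x = -16.0
  y^{k+1} = 4.8 + 0.2*-16.0 = 1.6
Step 3: y^k = 1.6, reduced costs: (-2.8, -4.0)
  x^k = (5.0, 5.0), subgradient = b - a^T x = -16.0
  y^{k+1} = 1.6 + 0.2*-16.0 = -1.6
Dual objective at y_3 = -1.6: reduced costs (6.8, 12.0), box minimizer x = (0.0, 0.0)
g(y_3) = b*y + (c1 - a1*y)*x1 + (c2 - a2*y)*x2 = 24*(-1.6) + 6.8*0.0 + 12.0*0.0 = -38.4 + 0.0 + 0.0 = -38.4


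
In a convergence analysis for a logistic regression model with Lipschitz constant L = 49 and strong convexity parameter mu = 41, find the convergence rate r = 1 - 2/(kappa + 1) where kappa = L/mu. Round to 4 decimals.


Step 1: Compute the condition number.
kappa = L/mu = 49/41 = 1.1951
Step 2: Compute the convergence rate.
r = 1 - 2/(kappa + 1) = 1 - 2*mu/(L + mu) = (L - mu)/(L + mu) = 8/90 = 0.0889


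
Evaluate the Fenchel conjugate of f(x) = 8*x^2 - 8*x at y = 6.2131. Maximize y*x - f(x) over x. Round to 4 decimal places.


f*(y) = sup_x {y*x - a*x^2 - b*x} = sup_x {(y-b)*x - a*x^2}
FOC: (y - b) - 2a*x = 0 => x* = (y - b)/(2a)
x* = (6.2131 + 8)/(2*8) = 0.8883
f*(6.2131) = (y-b)^2/(4a) = (6.2131 + 8)^2/(4*8)
= 202.0122/32 = 6.3129


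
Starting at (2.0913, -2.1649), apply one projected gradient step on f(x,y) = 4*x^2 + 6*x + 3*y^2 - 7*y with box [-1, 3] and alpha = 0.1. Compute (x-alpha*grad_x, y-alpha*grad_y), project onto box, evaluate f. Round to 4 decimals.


Step 1: Compute gradient at (2.0913, -2.1649).
grad_x = 2*4*2.0913 + 6 = 22.7304
grad_y = 2*3*-2.1649 - 7 = -19.9894
Step 2: Gradient step.
x_raw = 2.0913 - 0.1*22.7304 = -0.1817
y_raw = -2.1649 - 0.1*-19.9894 = -0.166
Step 3: Project onto [-1, 3].
x_proj = clip(-0.1817) = -0.1817
y_proj = clip(-0.166) = -0.166
Step 4: Evaluate f.
f(-0.1817, -0.166) = 0.286


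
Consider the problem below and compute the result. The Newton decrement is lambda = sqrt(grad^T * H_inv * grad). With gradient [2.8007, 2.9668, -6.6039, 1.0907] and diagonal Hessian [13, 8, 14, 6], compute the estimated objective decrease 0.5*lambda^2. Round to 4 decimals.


Step 1: H is diagonal, so H^(-1) * g = [0.2154, 0.3709, -0.4717, 0.1818].
Step 2: g^T H^(-1) g = sum_i g_i^2 / H_ii
  = (2.8007)^2/13 + (2.9668)^2/8 + (-6.6039)^2/14 + (1.0907)^2/6
  = 0.6034 + 1.1002 + 3.1151 + 0.1983 = 5.017
Step 3: Objective decrease = 0.5 * g^T H^(-1) g = 2.5085


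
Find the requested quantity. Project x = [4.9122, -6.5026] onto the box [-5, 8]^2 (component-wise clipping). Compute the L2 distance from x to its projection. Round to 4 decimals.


Project each component onto [-5, 8].
clip(4.9122) = 4.9122, clip(-6.5026) = -5.0
Projection = [4.9122, -5.0]
Squared diffs: [0.0, 2.2578]
Distance = sqrt(2.2578) = 1.5026


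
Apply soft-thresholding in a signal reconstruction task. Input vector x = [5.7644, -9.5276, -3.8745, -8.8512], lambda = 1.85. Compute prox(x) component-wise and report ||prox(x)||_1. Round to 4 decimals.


Soft-thresholding with lambda = 1.85:
prox(5.7644) = sign(5.7644)*max(|5.7644| - 1.85, 0) = 3.9144
prox(-9.5276) = sign(-9.5276)*max(|-9.5276| - 1.85, 0) = -7.6776
prox(-3.8745) = sign(-3.8745)*max(|-3.8745| - 1.85, 0) = -2.0245
prox(-8.8512) = sign(-8.8512)*max(|-8.8512| - 1.85, 0) = -7.0012
prox(x) = [3.9144, -7.6776, -2.0245, -7.0012]
||prox(x)||_1 = 3.9144 + 7.6776 + 2.0245 + 7.0012 = 20.6177


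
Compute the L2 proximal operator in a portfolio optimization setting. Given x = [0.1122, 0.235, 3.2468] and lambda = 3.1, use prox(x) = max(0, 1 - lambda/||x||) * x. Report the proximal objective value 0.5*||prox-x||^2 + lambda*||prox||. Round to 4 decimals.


Step 1: Compute ||x||.
||x|| = 3.2572
Step 2: Compute scaling factor.
scale = max(0, 1 - 3.1/3.2572) = 0.0483
Step 3: prox(x) = [0.0054, 0.0113, 0.1567]
||prox(x)|| = 0.1572
Step 4: Proximal objective.
0.5*||prox-x||^2 = 4.805
lambda*||prox|| = 0.4873
Total = 5.2924


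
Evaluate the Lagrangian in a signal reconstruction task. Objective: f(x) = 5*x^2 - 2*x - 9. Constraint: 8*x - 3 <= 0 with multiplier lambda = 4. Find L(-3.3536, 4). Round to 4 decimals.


Step 1: Evaluate f(x).
f(-3.3536) = 5*(-3.3536)^2 - 2*(-3.3536) - 9 = 53.9404
Step 2: Evaluate g(x).
g(-3.3536) = 8*-3.3536 - 3 = -29.8288
Step 3: Compute Lagrangian.
L = 53.9404 + 4*-29.8288 = -65.3748


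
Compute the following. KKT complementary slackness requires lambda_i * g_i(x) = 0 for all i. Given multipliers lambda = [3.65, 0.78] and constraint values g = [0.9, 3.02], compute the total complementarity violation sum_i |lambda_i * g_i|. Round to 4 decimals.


KKT complementary slackness check:
lambda_1 * g_1 = 3.65 * 0.9 = 3.285
lambda_2 * g_2 = 0.78 * 3.02 = 2.3556
Total violation = 3.285 + 2.3556 = 5.6406


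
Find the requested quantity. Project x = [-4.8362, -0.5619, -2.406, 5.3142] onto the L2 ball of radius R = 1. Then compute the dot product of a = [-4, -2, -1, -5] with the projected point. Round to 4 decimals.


Step 1: Compute ||x|| (intermediates to 6 decimals).
||x|| = sqrt((-4.8362)^2 + (-0.5619)^2 + (-2.406)^2 + 5.3142^2) = 7.598297
Step 2: Project.
Since ||x|| > R, scale = R/||x|| = 1/7.598297 = 0.131608, proj(x) = scale * x
proj(x) = [-0.636483, -0.073951, -0.316649, 0.699391]
Step 3: Dot product.
a^T * proj(x) = -4*(-0.636483) - 2*(-0.073951) - 1*(-0.316649) - 5*0.699391 = -0.4865


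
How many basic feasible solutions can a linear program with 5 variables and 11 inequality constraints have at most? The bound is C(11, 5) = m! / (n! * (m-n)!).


Each vertex corresponds to some choice of n active constraints out of m, so the number of vertices is at most C(m, n) = m! / (n!(m-n)!).
m = 11, n = 5
Numerator: 11 * 10 * 9 * 8 * 7
Denominator: 5! = 120
C(11, 5) = 462


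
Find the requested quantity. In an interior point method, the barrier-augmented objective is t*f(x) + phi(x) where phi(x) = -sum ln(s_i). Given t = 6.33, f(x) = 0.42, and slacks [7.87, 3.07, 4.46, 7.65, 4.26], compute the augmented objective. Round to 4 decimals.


Step 1: Compute log-barrier.
ln values: [2.0631, 1.1217, 1.4951, 2.0347, 1.4493]
phi = -(2.0631 + 1.1217 + 1.4951 + 2.0347 + 1.4493) = -8.1639
Step 2: Compute augmented objective.
t*f(x) = 6.33*0.42 = 2.6586
Total = 2.6586 - 8.1639 = -5.5053


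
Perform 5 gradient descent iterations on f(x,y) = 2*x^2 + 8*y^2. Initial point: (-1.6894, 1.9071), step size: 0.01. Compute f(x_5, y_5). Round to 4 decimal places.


Gradient descent on f(x,y) = 2*x^2 + 8*y^2.
Starting point: (-1.6894, 1.9071), alpha = 0.01
Step 1: grad_x = 2*2*-1.6894 = -6.7576, grad_y = 2*8*1.9071 = 30.5136
  x_1 = -1.6894 - 0.01*-6.7576 = -1.6218
  y_1 = 1.9071 - 0.01*30.5136 = 1.602
Step 2: grad_x = 2*2*-1.6218 = -6.4873, grad_y = 2*8*1.602 = 25.6314
  x_2 = -1.6218 - 0.01*-6.4873 = -1.557
  y_2 = 1.602 - 0.01*25.6314 = 1.3456
Step 3: grad_x = 2*2*-1.557 = -6.2278, grad_y = 2*8*1.3456 = 21.5304
  x_3 = -1.557 - 0.01*-6.2278 = -1.4947
  y_3 = 1.3456 - 0.01*21.5304 = 1.1303
Step 4: grad_x = 2*2*-1.4947 = -5.9787, grad_y = 2*8*1.1303 = 18.0855
  x_4 = -1.4947 - 0.01*-5.9787 = -1.4349
  y_4 = 1.1303 - 0.01*18.0855 = 0.9495
Step 5: grad_x = 2*2*-1.4349 = -5.7395, grad_y = 2*8*0.9495 = 15.1918
  x_5 = -1.4349 - 0.01*-5.7395 = -1.3775
  y_5 = 0.9495 - 0.01*15.1918 = 0.7976
f(-1.3775, 0.7976) = 2*(-1.3775)^2 + 8*0.7976^2 = 8.8839


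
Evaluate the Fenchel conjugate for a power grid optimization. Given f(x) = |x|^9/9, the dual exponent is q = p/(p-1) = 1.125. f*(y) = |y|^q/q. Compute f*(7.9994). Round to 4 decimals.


The conjugate exponent q satisfies 1/p + 1/q = 1.
p = 9, so q = 9/(9 - 1) = 1.125
|y|^q = 7.9994^1.125 = 10.3738
f*(7.9994) = 10.3738 / 1.125 = 9.2212


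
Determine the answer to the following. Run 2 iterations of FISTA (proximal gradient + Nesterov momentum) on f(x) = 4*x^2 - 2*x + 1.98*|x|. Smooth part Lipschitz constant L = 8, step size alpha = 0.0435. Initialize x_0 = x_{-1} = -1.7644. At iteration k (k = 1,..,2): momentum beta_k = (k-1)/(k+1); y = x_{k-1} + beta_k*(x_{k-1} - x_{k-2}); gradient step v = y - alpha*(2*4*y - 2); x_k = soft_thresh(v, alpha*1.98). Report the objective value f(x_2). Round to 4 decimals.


FISTA on f(x) = 4*x^2 - 2*x + 1.98*|x|
L = 8, alpha = 0.0435
Iteration 1: beta = 0.0, y = -1.7644 + 0.0*(-1.7644 + 1.7644) = -1.7644
  grad(y) = -16.1152, v = y - alpha*grad = -1.0634
  prox(v) = soft_thresh(-1.0634, 0.0861) = -0.9773
Iteration 2: beta = 0.3333, y = -0.9773 + 0.3333*(-0.9773 + 1.7644) = -0.7149
  grad(y) = -7.719, v = y - alpha*grad = -0.3791
  prox(v) = soft_thresh(-0.3791, 0.0861) = -0.293
f(x_2) = 4*(-0.293)^2 - 2*(-0.293) + 1.98*|-0.293| = 1.5094


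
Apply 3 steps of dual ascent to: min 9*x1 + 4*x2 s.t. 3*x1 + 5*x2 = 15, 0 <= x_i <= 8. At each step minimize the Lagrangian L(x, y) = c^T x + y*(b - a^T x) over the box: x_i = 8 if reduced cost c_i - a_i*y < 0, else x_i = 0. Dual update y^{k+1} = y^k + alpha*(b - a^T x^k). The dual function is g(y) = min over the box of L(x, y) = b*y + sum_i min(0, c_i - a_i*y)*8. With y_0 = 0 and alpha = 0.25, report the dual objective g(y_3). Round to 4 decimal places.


Dual ascent for LP: min 9*x1 + 4*x2, 3*x1 + 5*x2 = 15, 0 <= x_i <= 8
Step 1: y^k = 0.0, reduced costs: (9.0, 4.0)
  x^k = (0.0, 0.0), subgradient = b - a^T x = 15.0
  y^{k+1} = 0.0 + 0.25*15.0 = 3.75
Step 2: y^k = 3.75, reduced costs: (-2.25, -14.75)
  x^k = (8.0, 8.0), subgradient = b - a^T x = -49.0
  y^{k+1} = 3.75 + 0.25*-49.0 = -8.5
Step 3: y^k = -8.5, reduced costs: (34.5, 46.5)
  x^k = (0.0, 0.0), subgradient = b - a^T x = 15.0
  y^{k+1} = -8.5 + 0.25*15.0 = -4.75
Dual objective at y_3 = -4.75: reduced costs (23.25, 27.75), box minimizer x = (0.0, 0.0)
g(y_3) = b*y + (c1 - a1*y)*x1 + (c2 - a2*y)*x2 = 15*(-4.75) + 23.25*0.0 + 27.75*0.0 = -71.25 + 0.0 + 0.0 = -71.25


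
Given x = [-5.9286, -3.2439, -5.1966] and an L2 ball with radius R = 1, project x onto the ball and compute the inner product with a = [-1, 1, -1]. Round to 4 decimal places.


Step 1: Compute ||x|| (intermediates to 6 decimals).
||x|| = sqrt((-5.9286)^2 + (-3.2439)^2 + (-5.1966)^2) = 8.525012
Step 2: Project.
Since ||x|| > R, scale = R/||x|| = 1/8.525012 = 0.117302, proj(x) = scale * x
proj(x) = [-0.695437, -0.380516, -0.609572]
Step 3: Dot product.
a^T * proj(x) = -1*(-0.695437) + 1*(-0.380516) - 1*(-0.609572) = 0.9245


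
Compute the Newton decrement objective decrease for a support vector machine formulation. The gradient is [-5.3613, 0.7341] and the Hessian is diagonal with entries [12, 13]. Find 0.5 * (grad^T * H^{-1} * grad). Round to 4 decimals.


Step 1: H is diagonal, so H^(-1) * g = [-0.4468, 0.0565].
Step 2: g^T H^(-1) g = sum_i g_i^2 / H_ii
  = (-5.3613)^2/12 + (0.7341)^2/13
  = 2.3953 + 0.0415 = 2.4367
Step 3: Objective decrease = 0.5 * g^T H^(-1) g = 1.2184


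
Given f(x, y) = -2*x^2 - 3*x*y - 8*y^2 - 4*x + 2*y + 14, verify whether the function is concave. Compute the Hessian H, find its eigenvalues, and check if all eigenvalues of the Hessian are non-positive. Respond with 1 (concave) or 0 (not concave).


The Hessian of f(x,y) = -2*x^2 - 3*x*y - 8*y^2 - 4*x + 2*y + 14 is:
H = [[-4, -3], [-3, -16]]
Trace = -4 - 16 = -20
Determinant = -4*-16 - (-3)^2 = 55
Discriminant = (-20)^2 - 4*55 = 180.0
Eigenvalues: lambda_1 = -16.7082, lambda_2 = -3.2918
The function is concave.

1


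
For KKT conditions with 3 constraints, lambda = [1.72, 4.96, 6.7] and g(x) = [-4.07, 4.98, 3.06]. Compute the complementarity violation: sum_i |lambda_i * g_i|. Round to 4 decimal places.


KKT complementary slackness check:
lambda_1 * g_1 = 1.72 * -4.07 = -7.0004
lambda_2 * g_2 = 4.96 * 4.98 = 24.7008
lambda_3 * g_3 = 6.7 * 3.06 = 20.502
Total violation = 7.0004 + 24.7008 + 20.502 = 52.2032


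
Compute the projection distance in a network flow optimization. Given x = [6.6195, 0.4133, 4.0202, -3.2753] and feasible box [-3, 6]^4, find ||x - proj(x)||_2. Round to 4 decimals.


Project each component onto [-3, 6].
clip(6.6195) = 6.0, clip(0.4133) = 0.4133, clip(4.0202) = 4.0202, clip(-3.2753) = -3.0
Projection = [6.0, 0.4133, 4.0202, -3.0]
Squared diffs: [0.3838, 0.0, 0.0, 0.0758]
Distance = sqrt(0.4596) = 0.6779


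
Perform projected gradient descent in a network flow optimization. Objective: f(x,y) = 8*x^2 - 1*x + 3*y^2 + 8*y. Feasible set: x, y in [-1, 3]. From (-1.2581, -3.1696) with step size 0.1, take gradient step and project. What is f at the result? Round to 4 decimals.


Step 1: Compute gradient at (-1.2581, -3.1696).
grad_x = 2*8*-1.2581 - 1 = -21.1296
grad_y = 2*3*-3.1696 + 8 = -11.0176
Step 2: Gradient step.
x_raw = -1.2581 - 0.1*-21.1296 = 0.8549
y_raw = -3.1696 - 0.1*-11.0176 = -2.0678
Step 3: Project onto [-1, 3].
x_proj = clip(0.8549) = 0.8549
y_proj = clip(-2.0678) = -1.0
Step 4: Evaluate f.
f(0.8549, -1.0) = -0.0086


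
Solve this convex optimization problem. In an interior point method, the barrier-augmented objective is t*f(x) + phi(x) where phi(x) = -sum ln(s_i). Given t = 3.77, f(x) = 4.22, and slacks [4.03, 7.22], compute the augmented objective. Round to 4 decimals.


Step 1: Compute log-barrier.
ln values: [1.3938, 1.9769]
phi = -(1.3938 + 1.9769) = -3.3706
Step 2: Compute augmented objective.
t*f(x) = 3.77*4.22 = 15.9094
Total = 15.9094 - 3.3706 = 12.5388


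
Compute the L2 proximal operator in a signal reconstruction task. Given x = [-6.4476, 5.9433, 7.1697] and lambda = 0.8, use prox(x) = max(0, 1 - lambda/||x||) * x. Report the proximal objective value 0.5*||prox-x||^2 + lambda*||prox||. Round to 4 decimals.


Step 1: Compute ||x||.
||x|| = 11.3269
Step 2: Compute scaling factor.
scale = max(0, 1 - 0.8/11.3269) = 0.9294
Step 3: prox(x) = [-5.9922, 5.5235, 6.6633]
||prox(x)|| = 10.5269
Step 4: Proximal objective.
0.5*||prox-x||^2 = 0.32
lambda*||prox|| = 8.4215
Total = 8.7415


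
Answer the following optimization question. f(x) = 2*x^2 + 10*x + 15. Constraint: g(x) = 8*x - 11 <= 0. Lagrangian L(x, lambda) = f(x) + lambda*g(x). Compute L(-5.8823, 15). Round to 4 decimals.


Step 1: Evaluate f(x).
f(-5.8823) = 2*(-5.8823)^2 + 10*(-5.8823) + 15 = 25.3799
Step 2: Evaluate g(x).
g(-5.8823) = 8*-5.8823 - 11 = -58.0584
Step 3: Compute Lagrangian.
L = 25.3799 + 15*-58.0584 = -845.4961


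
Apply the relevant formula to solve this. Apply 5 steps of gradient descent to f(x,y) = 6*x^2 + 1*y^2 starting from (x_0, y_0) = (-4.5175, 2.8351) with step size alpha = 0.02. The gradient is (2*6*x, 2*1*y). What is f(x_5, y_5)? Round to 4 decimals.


Gradient descent on f(x,y) = 6*x^2 + 1*y^2.
Starting point: (-4.5175, 2.8351), alpha = 0.02
Step 1: grad_x = 2*6*-4.5175 = -54.21, grad_y = 2*1*2.8351 = 5.6702
  x_1 = -4.5175 - 0.02*-54.21 = -3.4333
  y_1 = 2.8351 - 0.02*5.6702 = 2.7217
Step 2: grad_x = 2*6*-3.4333 = -41.1996, grad_y = 2*1*2.7217 = 5.4434
  x_2 = -3.4333 - 0.02*-41.1996 = -2.6093
  y_2 = 2.7217 - 0.02*5.4434 = 2.6128
Step 3: grad_x = 2*6*-2.6093 = -31.3117, grad_y = 2*1*2.6128 = 5.2257
  x_3 = -2.6093 - 0.02*-31.3117 = -1.9831
  y_3 = 2.6128 - 0.02*5.2257 = 2.5083
Step 4: grad_x = 2*6*-1.9831 = -23.7969, grad_y = 2*1*2.5083 = 5.0166
  x_4 = -1.9831 - 0.02*-23.7969 = -1.5071
  y_4 = 2.5083 - 0.02*5.0166 = 2.408
Step 5: grad_x = 2*6*-1.5071 = -18.0856, grad_y = 2*1*2.408 = 4.816
  x_5 = -1.5071 - 0.02*-18.0856 = -1.1454
  y_5 = 2.408 - 0.02*4.816 = 2.3117
f(-1.1454, 2.3117) = 6*(-1.1454)^2 + 1*2.3117^2 = 13.2158


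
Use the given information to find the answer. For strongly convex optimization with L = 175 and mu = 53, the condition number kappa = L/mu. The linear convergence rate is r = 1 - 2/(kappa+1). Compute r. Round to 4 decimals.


Step 1: Compute the condition number.
kappa = L/mu = 175/53 = 3.3019
Step 2: Compute the convergence rate.
r = 1 - 2/(kappa + 1) = 1 - 2*mu/(L + mu) = (L - mu)/(L + mu) = 122/228 = 0.5351


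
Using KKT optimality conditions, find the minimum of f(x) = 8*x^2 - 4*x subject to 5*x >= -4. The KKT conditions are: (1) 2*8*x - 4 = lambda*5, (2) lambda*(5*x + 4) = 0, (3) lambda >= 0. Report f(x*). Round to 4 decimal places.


Step 1: Try lambda = 0 (constraint inactive).
Stationarity: 2*8*x - 4 = 0
x* = 4/(2*8) = 0.25
Check constraint: 5*0.25 = 1.25 >= -4 -- satisfied.
Step 2: Compute optimal value.
f(x*) = 8*0.25^2 - 4*0.25 = -0.5


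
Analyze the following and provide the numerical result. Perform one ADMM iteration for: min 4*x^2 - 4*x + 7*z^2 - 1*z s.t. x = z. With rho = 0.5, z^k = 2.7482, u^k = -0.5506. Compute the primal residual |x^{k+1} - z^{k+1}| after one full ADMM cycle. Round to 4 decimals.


ADMM iteration with rho = 0.5, z^k = 2.7482, u^k = -0.5506
Step 1: x-update.
Minimize 4*x^2 - 4*x + (0.5/2)*(x - 2.7482 - 0.5506)^2
FOC: (2*4 + 0.5)*x = 4 + 0.5*(2.7482 + 0.5506)
x^{k+1} = 0.6646
Step 2: z-update.
Minimize 7*z^2 - 1*z + (0.5/2)*(0.6646 - z - 0.5506)^2
FOC: (2*7 + 0.5)*z = 1 + 0.5*(0.6646 - 0.5506)
z^{k+1} = 0.0729
Step 3: u-update.
u^{k+1} = -0.5506 + 0.6646 - 0.0729 = 0.0411
Step 4: Primal residual = |0.6646 - 0.0729| = 0.5917


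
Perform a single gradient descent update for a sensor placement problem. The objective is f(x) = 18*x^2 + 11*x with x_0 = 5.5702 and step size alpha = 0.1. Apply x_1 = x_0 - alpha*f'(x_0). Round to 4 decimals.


We compute the gradient at x_0 and apply the update.
f'(x) = 36*x + 11
f'(5.5702) = 36*5.5702 + 11 = 211.5272
x_1 = 5.5702 - 0.1*211.5272 = -15.5825


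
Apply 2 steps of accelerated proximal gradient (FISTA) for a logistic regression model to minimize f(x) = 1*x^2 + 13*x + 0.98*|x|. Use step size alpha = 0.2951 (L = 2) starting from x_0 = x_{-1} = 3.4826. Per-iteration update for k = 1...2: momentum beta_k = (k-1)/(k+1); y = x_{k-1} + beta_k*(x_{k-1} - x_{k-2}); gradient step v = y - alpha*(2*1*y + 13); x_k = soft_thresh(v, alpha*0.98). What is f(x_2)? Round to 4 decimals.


FISTA on f(x) = 1*x^2 + 13*x + 0.98*|x|
L = 2, alpha = 0.2951
Iteration 1: beta = 0.0, y = 3.4826 + 0.0*(3.4826 - 3.4826) = 3.4826
  grad(y) = 19.9652, v = y - alpha*grad = -2.4091
  prox(v) = soft_thresh(-2.4091, 0.2892) = -2.1199
Iteration 2: beta = 0.3333, y = -2.1199 + 0.3333*(-2.1199 - 3.4826) = -3.9874
  grad(y) = 5.0251, v = y - alpha*grad = -5.4704
  prox(v) = soft_thresh(-5.4704, 0.2892) = -5.1812
f(x_2) = 1*(-5.1812)^2 + 13*(-5.1812) + 0.98*|-5.1812| = -35.4331
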